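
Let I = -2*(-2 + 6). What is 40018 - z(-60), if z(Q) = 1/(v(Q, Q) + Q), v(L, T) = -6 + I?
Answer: 2961333/74 ≈ 40018.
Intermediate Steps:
I = -8 (I = -2*4 = -8)
v(L, T) = -14 (v(L, T) = -6 - 8 = -14)
z(Q) = 1/(-14 + Q)
40018 - z(-60) = 40018 - 1/(-14 - 60) = 40018 - 1/(-74) = 40018 - 1*(-1/74) = 40018 + 1/74 = 2961333/74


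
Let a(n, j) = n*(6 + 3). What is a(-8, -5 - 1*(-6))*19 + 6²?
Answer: -1332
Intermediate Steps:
a(n, j) = 9*n (a(n, j) = n*9 = 9*n)
a(-8, -5 - 1*(-6))*19 + 6² = (9*(-8))*19 + 6² = -72*19 + 36 = -1368 + 36 = -1332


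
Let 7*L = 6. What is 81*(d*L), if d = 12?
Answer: 5832/7 ≈ 833.14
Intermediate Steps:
L = 6/7 (L = (⅐)*6 = 6/7 ≈ 0.85714)
81*(d*L) = 81*(12*(6/7)) = 81*(72/7) = 5832/7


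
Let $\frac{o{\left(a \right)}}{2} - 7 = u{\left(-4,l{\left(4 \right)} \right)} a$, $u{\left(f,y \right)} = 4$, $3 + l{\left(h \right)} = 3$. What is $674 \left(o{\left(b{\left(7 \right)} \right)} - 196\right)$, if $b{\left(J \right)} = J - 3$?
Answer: $-101100$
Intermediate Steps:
$l{\left(h \right)} = 0$ ($l{\left(h \right)} = -3 + 3 = 0$)
$b{\left(J \right)} = -3 + J$
$o{\left(a \right)} = 14 + 8 a$ ($o{\left(a \right)} = 14 + 2 \cdot 4 a = 14 + 8 a$)
$674 \left(o{\left(b{\left(7 \right)} \right)} - 196\right) = 674 \left(\left(14 + 8 \left(-3 + 7\right)\right) - 196\right) = 674 \left(\left(14 + 8 \cdot 4\right) - 196\right) = 674 \left(\left(14 + 32\right) - 196\right) = 674 \left(46 - 196\right) = 674 \left(-150\right) = -101100$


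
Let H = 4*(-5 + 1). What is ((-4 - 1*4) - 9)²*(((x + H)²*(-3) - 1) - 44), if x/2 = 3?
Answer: -99705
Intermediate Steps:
x = 6 (x = 2*3 = 6)
H = -16 (H = 4*(-4) = -16)
((-4 - 1*4) - 9)²*(((x + H)²*(-3) - 1) - 44) = ((-4 - 1*4) - 9)²*(((6 - 16)²*(-3) - 1) - 44) = ((-4 - 4) - 9)²*(((-10)²*(-3) - 1) - 44) = (-8 - 9)²*((100*(-3) - 1) - 44) = (-17)²*((-300 - 1) - 44) = 289*(-301 - 44) = 289*(-345) = -99705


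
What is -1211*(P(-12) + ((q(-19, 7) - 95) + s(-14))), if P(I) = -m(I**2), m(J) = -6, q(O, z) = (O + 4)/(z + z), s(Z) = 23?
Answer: 162447/2 ≈ 81224.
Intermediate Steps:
q(O, z) = (4 + O)/(2*z) (q(O, z) = (4 + O)/((2*z)) = (4 + O)*(1/(2*z)) = (4 + O)/(2*z))
P(I) = 6 (P(I) = -1*(-6) = 6)
-1211*(P(-12) + ((q(-19, 7) - 95) + s(-14))) = -1211*(6 + (((1/2)*(4 - 19)/7 - 95) + 23)) = -1211*(6 + (((1/2)*(1/7)*(-15) - 95) + 23)) = -1211*(6 + ((-15/14 - 95) + 23)) = -1211*(6 + (-1345/14 + 23)) = -1211*(6 - 1023/14) = -1211*(-939/14) = 162447/2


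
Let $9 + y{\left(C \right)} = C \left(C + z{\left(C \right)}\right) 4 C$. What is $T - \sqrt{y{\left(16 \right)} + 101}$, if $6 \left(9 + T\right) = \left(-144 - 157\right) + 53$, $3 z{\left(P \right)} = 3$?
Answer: $- \frac{151}{3} - 50 \sqrt{7} \approx -182.62$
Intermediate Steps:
$z{\left(P \right)} = 1$ ($z{\left(P \right)} = \frac{1}{3} \cdot 3 = 1$)
$T = - \frac{151}{3}$ ($T = -9 + \frac{\left(-144 - 157\right) + 53}{6} = -9 + \frac{-301 + 53}{6} = -9 + \frac{1}{6} \left(-248\right) = -9 - \frac{124}{3} = - \frac{151}{3} \approx -50.333$)
$y{\left(C \right)} = -9 + 4 C^{2} \left(1 + C\right)$ ($y{\left(C \right)} = -9 + C \left(C + 1\right) 4 C = -9 + C \left(1 + C\right) 4 C = -9 + 4 C \left(1 + C\right) C = -9 + 4 C^{2} \left(1 + C\right)$)
$T - \sqrt{y{\left(16 \right)} + 101} = - \frac{151}{3} - \sqrt{\left(-9 + 4 \cdot 16^{2} + 4 \cdot 16^{3}\right) + 101} = - \frac{151}{3} - \sqrt{\left(-9 + 4 \cdot 256 + 4 \cdot 4096\right) + 101} = - \frac{151}{3} - \sqrt{\left(-9 + 1024 + 16384\right) + 101} = - \frac{151}{3} - \sqrt{17399 + 101} = - \frac{151}{3} - \sqrt{17500} = - \frac{151}{3} - 50 \sqrt{7}$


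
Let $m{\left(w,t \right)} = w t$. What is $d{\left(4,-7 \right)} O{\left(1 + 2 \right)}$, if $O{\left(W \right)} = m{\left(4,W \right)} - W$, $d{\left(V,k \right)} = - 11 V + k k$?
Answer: $45$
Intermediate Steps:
$d{\left(V,k \right)} = k^{2} - 11 V$ ($d{\left(V,k \right)} = - 11 V + k^{2} = k^{2} - 11 V$)
$m{\left(w,t \right)} = t w$
$O{\left(W \right)} = 3 W$ ($O{\left(W \right)} = W 4 - W = 4 W - W = 3 W$)
$d{\left(4,-7 \right)} O{\left(1 + 2 \right)} = \left(\left(-7\right)^{2} - 44\right) 3 \left(1 + 2\right) = \left(49 - 44\right) 3 \cdot 3 = 5 \cdot 9 = 45$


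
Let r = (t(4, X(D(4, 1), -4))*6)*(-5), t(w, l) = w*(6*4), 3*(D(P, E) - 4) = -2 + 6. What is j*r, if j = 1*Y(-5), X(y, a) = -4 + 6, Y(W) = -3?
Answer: 8640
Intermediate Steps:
D(P, E) = 16/3 (D(P, E) = 4 + (-2 + 6)/3 = 4 + (⅓)*4 = 4 + 4/3 = 16/3)
X(y, a) = 2
t(w, l) = 24*w (t(w, l) = w*24 = 24*w)
j = -3 (j = 1*(-3) = -3)
r = -2880 (r = ((24*4)*6)*(-5) = (96*6)*(-5) = 576*(-5) = -2880)
j*r = -3*(-2880) = 8640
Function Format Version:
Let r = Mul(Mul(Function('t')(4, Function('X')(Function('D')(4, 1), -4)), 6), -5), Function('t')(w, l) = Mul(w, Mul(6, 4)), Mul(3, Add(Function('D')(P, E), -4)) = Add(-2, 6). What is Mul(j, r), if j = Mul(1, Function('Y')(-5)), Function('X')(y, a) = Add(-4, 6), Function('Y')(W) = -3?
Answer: 8640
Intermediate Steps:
Function('D')(P, E) = Rational(16, 3) (Function('D')(P, E) = Add(4, Mul(Rational(1, 3), Add(-2, 6))) = Add(4, Mul(Rational(1, 3), 4)) = Add(4, Rational(4, 3)) = Rational(16, 3))
Function('X')(y, a) = 2
Function('t')(w, l) = Mul(24, w) (Function('t')(w, l) = Mul(w, 24) = Mul(24, w))
j = -3 (j = Mul(1, -3) = -3)
r = -2880 (r = Mul(Mul(Mul(24, 4), 6), -5) = Mul(Mul(96, 6), -5) = Mul(576, -5) = -2880)
Mul(j, r) = Mul(-3, -2880) = 8640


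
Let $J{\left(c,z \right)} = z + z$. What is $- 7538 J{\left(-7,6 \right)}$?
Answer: $-90456$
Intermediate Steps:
$J{\left(c,z \right)} = 2 z$
$- 7538 J{\left(-7,6 \right)} = - 7538 \cdot 2 \cdot 6 = \left(-7538\right) 12 = -90456$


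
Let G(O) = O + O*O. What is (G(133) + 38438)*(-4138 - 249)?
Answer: -246812620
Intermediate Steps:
G(O) = O + O²
(G(133) + 38438)*(-4138 - 249) = (133*(1 + 133) + 38438)*(-4138 - 249) = (133*134 + 38438)*(-4387) = (17822 + 38438)*(-4387) = 56260*(-4387) = -246812620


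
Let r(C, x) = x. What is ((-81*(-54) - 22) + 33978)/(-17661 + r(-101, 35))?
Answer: -19165/8813 ≈ -2.1746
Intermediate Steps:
((-81*(-54) - 22) + 33978)/(-17661 + r(-101, 35)) = ((-81*(-54) - 22) + 33978)/(-17661 + 35) = ((4374 - 22) + 33978)/(-17626) = (4352 + 33978)*(-1/17626) = 38330*(-1/17626) = -19165/8813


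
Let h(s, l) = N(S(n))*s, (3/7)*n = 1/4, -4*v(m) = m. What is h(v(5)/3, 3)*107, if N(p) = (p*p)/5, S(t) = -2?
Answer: -107/3 ≈ -35.667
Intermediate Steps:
v(m) = -m/4
n = 7/12 (n = 7*(1/4)/3 = 7*(1*(¼))/3 = (7/3)*(¼) = 7/12 ≈ 0.58333)
N(p) = p²/5 (N(p) = p²*(⅕) = p²/5)
h(s, l) = 4*s/5 (h(s, l) = ((⅕)*(-2)²)*s = ((⅕)*4)*s = 4*s/5)
h(v(5)/3, 3)*107 = (4*(-¼*5/3)/5)*107 = (4*(-5/4*⅓)/5)*107 = ((⅘)*(-5/12))*107 = -⅓*107 = -107/3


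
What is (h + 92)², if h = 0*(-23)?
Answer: 8464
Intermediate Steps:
h = 0
(h + 92)² = (0 + 92)² = 92² = 8464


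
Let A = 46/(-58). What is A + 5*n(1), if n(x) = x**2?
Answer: 122/29 ≈ 4.2069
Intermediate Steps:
A = -23/29 (A = 46*(-1/58) = -23/29 ≈ -0.79310)
A + 5*n(1) = -23/29 + 5*1**2 = -23/29 + 5*1 = -23/29 + 5 = 122/29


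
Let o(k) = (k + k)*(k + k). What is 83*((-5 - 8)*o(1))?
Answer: -4316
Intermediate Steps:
o(k) = 4*k² (o(k) = (2*k)*(2*k) = 4*k²)
83*((-5 - 8)*o(1)) = 83*((-5 - 8)*(4*1²)) = 83*(-52) = -4316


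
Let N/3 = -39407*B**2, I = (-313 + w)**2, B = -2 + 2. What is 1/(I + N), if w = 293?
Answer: 1/400 ≈ 0.0025000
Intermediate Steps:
B = 0
I = 400 (I = (-313 + 293)**2 = (-20)**2 = 400)
N = 0 (N = 3*(-39407*0**2) = 3*(-39407*0) = 3*0 = 0)
1/(I + N) = 1/(400 + 0) = 1/400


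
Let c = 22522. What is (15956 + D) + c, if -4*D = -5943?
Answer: 159855/4 ≈ 39964.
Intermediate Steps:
D = 5943/4 (D = -¼*(-5943) = 5943/4 ≈ 1485.8)
(15956 + D) + c = (15956 + 5943/4) + 22522 = 69767/4 + 22522 = 159855/4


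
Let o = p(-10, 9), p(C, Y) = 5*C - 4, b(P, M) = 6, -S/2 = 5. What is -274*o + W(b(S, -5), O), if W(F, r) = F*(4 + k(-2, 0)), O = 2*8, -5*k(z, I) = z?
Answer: 74112/5 ≈ 14822.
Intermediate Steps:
S = -10 (S = -2*5 = -10)
k(z, I) = -z/5
p(C, Y) = -4 + 5*C
O = 16
o = -54 (o = -4 + 5*(-10) = -4 - 50 = -54)
W(F, r) = 22*F/5 (W(F, r) = F*(4 - ⅕*(-2)) = F*(4 + ⅖) = F*(22/5) = 22*F/5)
-274*o + W(b(S, -5), O) = -274*(-54) + (22/5)*6 = 14796 + 132/5 = 74112/5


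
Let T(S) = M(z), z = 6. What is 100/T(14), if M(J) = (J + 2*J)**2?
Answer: 25/81 ≈ 0.30864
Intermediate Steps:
M(J) = 9*J**2 (M(J) = (3*J)**2 = 9*J**2)
T(S) = 324 (T(S) = 9*6**2 = 9*36 = 324)
100/T(14) = 100/324 = 100*(1/324) = 25/81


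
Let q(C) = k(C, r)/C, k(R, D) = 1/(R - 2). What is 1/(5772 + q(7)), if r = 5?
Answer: 35/202021 ≈ 0.00017325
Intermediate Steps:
k(R, D) = 1/(-2 + R)
q(C) = 1/(C*(-2 + C)) (q(C) = 1/((-2 + C)*C) = 1/(C*(-2 + C)))
1/(5772 + q(7)) = 1/(5772 + 1/(7*(-2 + 7))) = 1/(5772 + (⅐)/5) = 1/(5772 + (⅐)*(⅕)) = 1/(5772 + 1/35) = 1/(202021/35) = 35/202021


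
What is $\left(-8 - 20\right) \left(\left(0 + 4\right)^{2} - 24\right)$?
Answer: $224$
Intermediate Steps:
$\left(-8 - 20\right) \left(\left(0 + 4\right)^{2} - 24\right) = \left(-8 - 20\right) \left(4^{2} - 24\right) = - 28 \left(16 - 24\right) = \left(-28\right) \left(-8\right) = 224$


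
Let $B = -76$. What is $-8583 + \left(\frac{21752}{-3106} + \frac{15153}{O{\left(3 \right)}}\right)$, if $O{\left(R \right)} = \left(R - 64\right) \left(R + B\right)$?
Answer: $- \frac{59380711966}{6915509} \approx -8586.6$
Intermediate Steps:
$O{\left(R \right)} = \left(-76 + R\right) \left(-64 + R\right)$ ($O{\left(R \right)} = \left(R - 64\right) \left(R - 76\right) = \left(-64 + R\right) \left(-76 + R\right) = \left(-76 + R\right) \left(-64 + R\right)$)
$-8583 + \left(\frac{21752}{-3106} + \frac{15153}{O{\left(3 \right)}}\right) = -8583 + \left(\frac{21752}{-3106} + \frac{15153}{4864 + 3^{2} - 420}\right) = -8583 + \left(21752 \left(- \frac{1}{3106}\right) + \frac{15153}{4864 + 9 - 420}\right) = -8583 - \left(\frac{10876}{1553} - \frac{15153}{4453}\right) = -8583 + \left(- \frac{10876}{1553} + 15153 \cdot \frac{1}{4453}\right) = -8583 + \left(- \frac{10876}{1553} + \frac{15153}{4453}\right) = -8583 - \frac{24898219}{6915509} = - \frac{59380711966}{6915509}$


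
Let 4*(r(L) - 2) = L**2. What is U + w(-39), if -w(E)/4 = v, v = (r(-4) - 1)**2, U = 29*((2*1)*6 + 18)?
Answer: 770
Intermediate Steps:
r(L) = 2 + L**2/4
U = 870 (U = 29*(2*6 + 18) = 29*(12 + 18) = 29*30 = 870)
v = 25 (v = ((2 + (1/4)*(-4)**2) - 1)**2 = ((2 + (1/4)*16) - 1)**2 = ((2 + 4) - 1)**2 = (6 - 1)**2 = 5**2 = 25)
w(E) = -100 (w(E) = -4*25 = -100)
U + w(-39) = 870 - 100 = 770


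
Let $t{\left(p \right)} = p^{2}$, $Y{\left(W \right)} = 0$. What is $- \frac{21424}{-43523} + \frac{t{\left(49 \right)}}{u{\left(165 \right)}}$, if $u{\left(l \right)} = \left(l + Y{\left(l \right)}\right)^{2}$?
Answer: $\frac{687767123}{1184913675} \approx 0.58044$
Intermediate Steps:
$u{\left(l \right)} = l^{2}$ ($u{\left(l \right)} = \left(l + 0\right)^{2} = l^{2}$)
$- \frac{21424}{-43523} + \frac{t{\left(49 \right)}}{u{\left(165 \right)}} = - \frac{21424}{-43523} + \frac{49^{2}}{165^{2}} = \left(-21424\right) \left(- \frac{1}{43523}\right) + \frac{2401}{27225} = \frac{21424}{43523} + 2401 \cdot \frac{1}{27225} = \frac{21424}{43523} + \frac{2401}{27225} = \frac{687767123}{1184913675}$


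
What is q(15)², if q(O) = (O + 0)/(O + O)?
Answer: ¼ ≈ 0.25000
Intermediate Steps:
q(O) = ½ (q(O) = O/((2*O)) = O*(1/(2*O)) = ½)
q(15)² = (½)² = ¼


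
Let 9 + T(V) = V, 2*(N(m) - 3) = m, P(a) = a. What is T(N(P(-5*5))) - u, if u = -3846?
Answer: 7655/2 ≈ 3827.5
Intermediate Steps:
N(m) = 3 + m/2
T(V) = -9 + V
T(N(P(-5*5))) - u = (-9 + (3 + (-5*5)/2)) - 1*(-3846) = (-9 + (3 + (1/2)*(-25))) + 3846 = (-9 + (3 - 25/2)) + 3846 = (-9 - 19/2) + 3846 = -37/2 + 3846 = 7655/2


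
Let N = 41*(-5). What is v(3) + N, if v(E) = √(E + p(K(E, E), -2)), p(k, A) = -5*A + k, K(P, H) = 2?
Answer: -205 + √15 ≈ -201.13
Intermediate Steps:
p(k, A) = k - 5*A
v(E) = √(12 + E) (v(E) = √(E + (2 - 5*(-2))) = √(E + (2 + 10)) = √(E + 12) = √(12 + E))
N = -205
v(3) + N = √(12 + 3) - 205 = √15 - 205 = -205 + √15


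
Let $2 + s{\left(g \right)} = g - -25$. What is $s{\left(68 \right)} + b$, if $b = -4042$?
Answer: $-3951$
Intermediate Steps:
$s{\left(g \right)} = 23 + g$ ($s{\left(g \right)} = -2 + \left(g - -25\right) = -2 + \left(g + 25\right) = -2 + \left(25 + g\right) = 23 + g$)
$s{\left(68 \right)} + b = \left(23 + 68\right) - 4042 = 91 - 4042 = -3951$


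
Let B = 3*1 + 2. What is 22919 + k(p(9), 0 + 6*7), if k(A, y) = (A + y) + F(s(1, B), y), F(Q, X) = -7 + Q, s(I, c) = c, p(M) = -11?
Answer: 22948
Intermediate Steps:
B = 5 (B = 3 + 2 = 5)
k(A, y) = -2 + A + y (k(A, y) = (A + y) + (-7 + 5) = (A + y) - 2 = -2 + A + y)
22919 + k(p(9), 0 + 6*7) = 22919 + (-2 - 11 + (0 + 6*7)) = 22919 + (-2 - 11 + (0 + 42)) = 22919 + (-2 - 11 + 42) = 22919 + 29 = 22948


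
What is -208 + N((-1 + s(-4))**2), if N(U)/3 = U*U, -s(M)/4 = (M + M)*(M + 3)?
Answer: 3557555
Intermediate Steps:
s(M) = -8*M*(3 + M) (s(M) = -4*(M + M)*(M + 3) = -4*2*M*(3 + M) = -8*M*(3 + M))
N(U) = 3*U**2 (N(U) = 3*(U*U) = 3*U**2)
-208 + N((-1 + s(-4))**2) = -208 + 3*((-1 - 8*(-4)*(3 - 4))**2)**2 = -208 + 3*((-1 - 8*(-4)*(-1))**2)**2 = -208 + 3*((-1 - 32)**2)**2 = -208 + 3*((-33)**2)**2 = -208 + 3*1089**2 = -208 + 3*1185921 = -208 + 3557763 = 3557555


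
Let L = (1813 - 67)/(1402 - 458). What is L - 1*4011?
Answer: -1892319/472 ≈ -4009.1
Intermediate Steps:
L = 873/472 (L = 1746/944 = 1746*(1/944) = 873/472 ≈ 1.8496)
L - 1*4011 = 873/472 - 1*4011 = 873/472 - 4011 = -1892319/472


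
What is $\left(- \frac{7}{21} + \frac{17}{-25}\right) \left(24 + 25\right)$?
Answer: $- \frac{3724}{75} \approx -49.653$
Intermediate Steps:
$\left(- \frac{7}{21} + \frac{17}{-25}\right) \left(24 + 25\right) = \left(\left(-7\right) \frac{1}{21} + 17 \left(- \frac{1}{25}\right)\right) 49 = \left(- \frac{1}{3} - \frac{17}{25}\right) 49 = \left(- \frac{76}{75}\right) 49 = - \frac{3724}{75}$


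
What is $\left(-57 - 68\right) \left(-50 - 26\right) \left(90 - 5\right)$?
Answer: $807500$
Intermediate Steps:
$\left(-57 - 68\right) \left(-50 - 26\right) \left(90 - 5\right) = \left(-125\right) \left(-76\right) 85 = 9500 \cdot 85 = 807500$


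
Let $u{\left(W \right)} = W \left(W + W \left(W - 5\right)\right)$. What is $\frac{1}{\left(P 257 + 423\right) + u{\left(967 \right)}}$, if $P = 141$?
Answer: $\frac{1}{900527367} \approx 1.1105 \cdot 10^{-9}$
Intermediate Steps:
$u{\left(W \right)} = W \left(W + W \left(-5 + W\right)\right)$
$\frac{1}{\left(P 257 + 423\right) + u{\left(967 \right)}} = \frac{1}{\left(141 \cdot 257 + 423\right) + 967^{2} \left(-4 + 967\right)} = \frac{1}{\left(36237 + 423\right) + 935089 \cdot 963} = \frac{1}{36660 + 900490707} = \frac{1}{900527367}$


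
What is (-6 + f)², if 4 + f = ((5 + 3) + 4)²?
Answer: 17956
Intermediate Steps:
f = 140 (f = -4 + ((5 + 3) + 4)² = -4 + (8 + 4)² = -4 + 12² = -4 + 144 = 140)
(-6 + f)² = (-6 + 140)² = 134² = 17956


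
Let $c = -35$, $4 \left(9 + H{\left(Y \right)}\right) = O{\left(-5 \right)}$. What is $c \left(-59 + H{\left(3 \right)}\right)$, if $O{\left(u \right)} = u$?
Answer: $\frac{9695}{4} \approx 2423.8$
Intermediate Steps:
$H{\left(Y \right)} = - \frac{41}{4}$ ($H{\left(Y \right)} = -9 + \frac{1}{4} \left(-5\right) = -9 - \frac{5}{4} = - \frac{41}{4}$)
$c \left(-59 + H{\left(3 \right)}\right) = - 35 \left(-59 - \frac{41}{4}\right) = \left(-35\right) \left(- \frac{277}{4}\right) = \frac{9695}{4}$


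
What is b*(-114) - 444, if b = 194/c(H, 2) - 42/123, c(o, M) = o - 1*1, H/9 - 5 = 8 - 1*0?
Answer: -708321/1189 ≈ -595.73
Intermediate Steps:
H = 117 (H = 45 + 9*(8 - 1*0) = 45 + 9*(8 + 0) = 45 + 9*8 = 45 + 72 = 117)
c(o, M) = -1 + o (c(o, M) = o - 1 = -1 + o)
b = 3165/2378 (b = 194/(-1 + 117) - 42/123 = 194/116 - 42*1/123 = 194*(1/116) - 14/41 = 97/58 - 14/41 = 3165/2378 ≈ 1.3309)
b*(-114) - 444 = (3165/2378)*(-114) - 444 = -180405/1189 - 444 = -708321/1189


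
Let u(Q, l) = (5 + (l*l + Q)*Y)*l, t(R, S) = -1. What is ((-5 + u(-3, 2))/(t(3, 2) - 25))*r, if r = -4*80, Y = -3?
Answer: -160/13 ≈ -12.308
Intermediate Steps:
r = -320
u(Q, l) = l*(5 - 3*Q - 3*l**2) (u(Q, l) = (5 + (l*l + Q)*(-3))*l = (5 + (l**2 + Q)*(-3))*l = (5 + (Q + l**2)*(-3))*l = (5 + (-3*Q - 3*l**2))*l = (5 - 3*Q - 3*l**2)*l = l*(5 - 3*Q - 3*l**2))
((-5 + u(-3, 2))/(t(3, 2) - 25))*r = ((-5 + 2*(5 - 3*(-3) - 3*2**2))/(-1 - 25))*(-320) = ((-5 + 2*(5 + 9 - 3*4))/(-26))*(-320) = ((-5 + 2*(5 + 9 - 12))*(-1/26))*(-320) = ((-5 + 2*2)*(-1/26))*(-320) = ((-5 + 4)*(-1/26))*(-320) = -1*(-1/26)*(-320) = (1/26)*(-320) = -160/13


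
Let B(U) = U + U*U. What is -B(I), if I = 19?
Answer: -380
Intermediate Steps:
B(U) = U + U²
-B(I) = -19*(1 + 19) = -19*20 = -1*380 = -380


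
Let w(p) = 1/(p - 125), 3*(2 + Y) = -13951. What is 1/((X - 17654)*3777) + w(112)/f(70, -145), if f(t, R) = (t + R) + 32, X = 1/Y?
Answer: 930633217574/520228329921183 ≈ 0.0017889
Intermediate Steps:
Y = -13957/3 (Y = -2 + (1/3)*(-13951) = -2 - 13951/3 = -13957/3 ≈ -4652.3)
X = -3/13957 (X = 1/(-13957/3) = -3/13957 ≈ -0.00021495)
w(p) = 1/(-125 + p)
f(t, R) = 32 + R + t (f(t, R) = (R + t) + 32 = 32 + R + t)
1/((X - 17654)*3777) + w(112)/f(70, -145) = 1/(-3/13957 - 17654*3777) + 1/((-125 + 112)*(32 - 145 + 70)) = (1/3777)/(-246396881/13957) + 1/(-13*(-43)) = -13957/246396881*1/3777 - 1/13*(-1/43) = -13957/930641019537 + 1/559 = 930633217574/520228329921183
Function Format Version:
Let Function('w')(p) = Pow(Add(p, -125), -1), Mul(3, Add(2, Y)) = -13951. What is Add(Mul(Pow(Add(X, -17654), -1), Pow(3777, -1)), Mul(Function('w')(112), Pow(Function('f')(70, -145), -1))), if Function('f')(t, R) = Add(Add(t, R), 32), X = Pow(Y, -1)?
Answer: Rational(930633217574, 520228329921183) ≈ 0.0017889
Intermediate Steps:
Y = Rational(-13957, 3) (Y = Add(-2, Mul(Rational(1, 3), -13951)) = Add(-2, Rational(-13951, 3)) = Rational(-13957, 3) ≈ -4652.3)
X = Rational(-3, 13957) (X = Pow(Rational(-13957, 3), -1) = Rational(-3, 13957) ≈ -0.00021495)
Function('w')(p) = Pow(Add(-125, p), -1)
Function('f')(t, R) = Add(32, R, t) (Function('f')(t, R) = Add(Add(R, t), 32) = Add(32, R, t))
Add(Mul(Pow(Add(X, -17654), -1), Pow(3777, -1)), Mul(Function('w')(112), Pow(Function('f')(70, -145), -1))) = Add(Mul(Pow(Add(Rational(-3, 13957), -17654), -1), Pow(3777, -1)), Mul(Pow(Add(-125, 112), -1), Pow(Add(32, -145, 70), -1))) = Add(Mul(Pow(Rational(-246396881, 13957), -1), Rational(1, 3777)), Mul(Pow(-13, -1), Pow(-43, -1))) = Add(Mul(Rational(-13957, 246396881), Rational(1, 3777)), Mul(Rational(-1, 13), Rational(-1, 43))) = Add(Rational(-13957, 930641019537), Rational(1, 559)) = Rational(930633217574, 520228329921183)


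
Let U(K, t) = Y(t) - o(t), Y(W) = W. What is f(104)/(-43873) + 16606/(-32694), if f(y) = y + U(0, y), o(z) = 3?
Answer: -367628654/717191931 ≈ -0.51259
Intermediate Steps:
U(K, t) = -3 + t (U(K, t) = t - 1*3 = t - 3 = -3 + t)
f(y) = -3 + 2*y (f(y) = y + (-3 + y) = -3 + 2*y)
f(104)/(-43873) + 16606/(-32694) = (-3 + 2*104)/(-43873) + 16606/(-32694) = (-3 + 208)*(-1/43873) + 16606*(-1/32694) = 205*(-1/43873) - 8303/16347 = -205/43873 - 8303/16347 = -367628654/717191931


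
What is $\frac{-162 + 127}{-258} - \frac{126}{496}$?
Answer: $- \frac{3787}{31992} \approx -0.11837$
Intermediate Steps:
$\frac{-162 + 127}{-258} - \frac{126}{496} = \left(-35\right) \left(- \frac{1}{258}\right) - \frac{63}{248} = \frac{35}{258} - \frac{63}{248} = - \frac{3787}{31992}$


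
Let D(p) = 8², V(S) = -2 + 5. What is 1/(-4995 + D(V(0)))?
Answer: -1/4931 ≈ -0.00020280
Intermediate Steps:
V(S) = 3
D(p) = 64
1/(-4995 + D(V(0))) = 1/(-4995 + 64) = 1/(-4931) = -1/4931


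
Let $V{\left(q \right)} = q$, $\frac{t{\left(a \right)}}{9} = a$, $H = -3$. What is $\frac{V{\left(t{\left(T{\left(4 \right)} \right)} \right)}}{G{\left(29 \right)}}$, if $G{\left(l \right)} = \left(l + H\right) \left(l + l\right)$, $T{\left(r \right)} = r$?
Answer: $\frac{9}{377} \approx 0.023873$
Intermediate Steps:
$t{\left(a \right)} = 9 a$
$G{\left(l \right)} = 2 l \left(-3 + l\right)$ ($G{\left(l \right)} = \left(l - 3\right) \left(l + l\right) = \left(-3 + l\right) 2 l = 2 l \left(-3 + l\right)$)
$\frac{V{\left(t{\left(T{\left(4 \right)} \right)} \right)}}{G{\left(29 \right)}} = \frac{9 \cdot 4}{2 \cdot 29 \left(-3 + 29\right)} = \frac{36}{2 \cdot 29 \cdot 26} = \frac{36}{1508} = 36 \cdot \frac{1}{1508} = \frac{9}{377}$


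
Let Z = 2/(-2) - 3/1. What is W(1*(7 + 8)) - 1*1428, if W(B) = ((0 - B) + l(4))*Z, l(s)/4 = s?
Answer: -1432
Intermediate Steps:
Z = -4 (Z = 2*(-½) - 3*1 = -1 - 3 = -4)
l(s) = 4*s
W(B) = -64 + 4*B (W(B) = ((0 - B) + 4*4)*(-4) = (-B + 16)*(-4) = (16 - B)*(-4) = -64 + 4*B)
W(1*(7 + 8)) - 1*1428 = (-64 + 4*(1*(7 + 8))) - 1*1428 = (-64 + 4*(1*15)) - 1428 = (-64 + 4*15) - 1428 = (-64 + 60) - 1428 = -4 - 1428 = -1432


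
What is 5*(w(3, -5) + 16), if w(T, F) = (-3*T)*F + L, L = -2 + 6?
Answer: 325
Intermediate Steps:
L = 4
w(T, F) = 4 - 3*F*T (w(T, F) = (-3*T)*F + 4 = -3*F*T + 4 = 4 - 3*F*T)
5*(w(3, -5) + 16) = 5*((4 - 3*(-5)*3) + 16) = 5*((4 + 45) + 16) = 5*(49 + 16) = 5*65 = 325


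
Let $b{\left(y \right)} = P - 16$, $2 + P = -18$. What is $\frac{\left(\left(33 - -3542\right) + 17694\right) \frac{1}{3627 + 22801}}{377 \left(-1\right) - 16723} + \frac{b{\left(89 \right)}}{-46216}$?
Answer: $\frac{1910763587}{2610734907600} \approx 0.00073189$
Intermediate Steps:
$P = -20$ ($P = -2 - 18 = -20$)
$b{\left(y \right)} = -36$ ($b{\left(y \right)} = -20 - 16 = -36$)
$\frac{\left(\left(33 - -3542\right) + 17694\right) \frac{1}{3627 + 22801}}{377 \left(-1\right) - 16723} + \frac{b{\left(89 \right)}}{-46216} = \frac{\left(\left(33 - -3542\right) + 17694\right) \frac{1}{3627 + 22801}}{377 \left(-1\right) - 16723} - \frac{36}{-46216} = \frac{\left(\left(33 + 3542\right) + 17694\right) \frac{1}{26428}}{-377 - 16723} - - \frac{9}{11554} = \frac{\left(3575 + 17694\right) \frac{1}{26428}}{-17100} + \frac{9}{11554} = 21269 \cdot \frac{1}{26428} \left(- \frac{1}{17100}\right) + \frac{9}{11554} = \frac{21269}{26428} \left(- \frac{1}{17100}\right) + \frac{9}{11554} = - \frac{21269}{451918800} + \frac{9}{11554} = \frac{1910763587}{2610734907600}$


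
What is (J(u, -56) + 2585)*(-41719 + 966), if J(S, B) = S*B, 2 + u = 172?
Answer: 282622055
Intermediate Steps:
u = 170 (u = -2 + 172 = 170)
J(S, B) = B*S
(J(u, -56) + 2585)*(-41719 + 966) = (-56*170 + 2585)*(-41719 + 966) = (-9520 + 2585)*(-40753) = -6935*(-40753) = 282622055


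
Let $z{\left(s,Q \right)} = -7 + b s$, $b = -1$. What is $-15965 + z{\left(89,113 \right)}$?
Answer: $-16061$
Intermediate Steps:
$z{\left(s,Q \right)} = -7 - s$
$-15965 + z{\left(89,113 \right)} = -15965 - 96 = -16061$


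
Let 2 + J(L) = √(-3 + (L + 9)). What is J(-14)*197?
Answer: -394 + 394*I*√2 ≈ -394.0 + 557.2*I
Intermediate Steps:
J(L) = -2 + √(6 + L) (J(L) = -2 + √(-3 + (L + 9)) = -2 + √(-3 + (9 + L)) = -2 + √(6 + L))
J(-14)*197 = (-2 + √(6 - 14))*197 = (-2 + √(-8))*197 = (-2 + 2*I*√2)*197 = -394 + 394*I*√2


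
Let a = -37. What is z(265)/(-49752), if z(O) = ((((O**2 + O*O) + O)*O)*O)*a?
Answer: 40624811375/5528 ≈ 7.3489e+6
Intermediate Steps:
z(O) = -37*O**2*(O + 2*O**2) (z(O) = ((((O**2 + O*O) + O)*O)*O)*(-37) = ((((O**2 + O**2) + O)*O)*O)*(-37) = (((2*O**2 + O)*O)*O)*(-37) = (((O + 2*O**2)*O)*O)*(-37) = ((O*(O + 2*O**2))*O)*(-37) = (O**2*(O + 2*O**2))*(-37) = -37*O**2*(O + 2*O**2))
z(265)/(-49752) = (265**3*(-37 - 74*265))/(-49752) = (18609625*(-37 - 19610))*(-1/49752) = (18609625*(-19647))*(-1/49752) = -365623302375*(-1/49752) = 40624811375/5528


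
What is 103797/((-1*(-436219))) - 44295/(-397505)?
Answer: 12116429418/34679846719 ≈ 0.34938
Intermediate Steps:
103797/((-1*(-436219))) - 44295/(-397505) = 103797/436219 - 44295*(-1/397505) = 103797*(1/436219) + 8859/79501 = 103797/436219 + 8859/79501 = 12116429418/34679846719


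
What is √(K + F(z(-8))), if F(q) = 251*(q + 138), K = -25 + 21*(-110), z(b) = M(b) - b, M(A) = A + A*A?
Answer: √48367 ≈ 219.93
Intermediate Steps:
M(A) = A + A²
z(b) = -b + b*(1 + b) (z(b) = b*(1 + b) - b = -b + b*(1 + b))
K = -2335 (K = -25 - 2310 = -2335)
F(q) = 34638 + 251*q (F(q) = 251*(138 + q) = 34638 + 251*q)
√(K + F(z(-8))) = √(-2335 + (34638 + 251*(-8)²)) = √(-2335 + (34638 + 251*64)) = √(-2335 + (34638 + 16064)) = √(-2335 + 50702) = √48367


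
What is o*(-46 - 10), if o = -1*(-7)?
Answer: -392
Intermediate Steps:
o = 7
o*(-46 - 10) = 7*(-46 - 10) = 7*(-56) = -392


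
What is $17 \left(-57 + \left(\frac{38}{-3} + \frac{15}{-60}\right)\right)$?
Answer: $- \frac{14263}{12} \approx -1188.6$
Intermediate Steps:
$17 \left(-57 + \left(\frac{38}{-3} + \frac{15}{-60}\right)\right) = 17 \left(-57 + \left(38 \left(- \frac{1}{3}\right) + 15 \left(- \frac{1}{60}\right)\right)\right) = 17 \left(-57 - \frac{155}{12}\right) = 17 \left(- \frac{839}{12}\right) = - \frac{14263}{12}$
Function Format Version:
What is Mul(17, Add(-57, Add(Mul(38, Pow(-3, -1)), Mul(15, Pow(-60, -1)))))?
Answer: Rational(-14263, 12) ≈ -1188.6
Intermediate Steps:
Mul(17, Add(-57, Add(Mul(38, Pow(-3, -1)), Mul(15, Pow(-60, -1))))) = Mul(17, Add(-57, Add(Mul(38, Rational(-1, 3)), Mul(15, Rational(-1, 60))))) = Mul(17, Add(-57, Add(Rational(-38, 3), Rational(-1, 4)))) = Mul(17, Add(-57, Rational(-155, 12))) = Mul(17, Rational(-839, 12)) = Rational(-14263, 12)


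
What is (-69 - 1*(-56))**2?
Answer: 169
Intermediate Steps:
(-69 - 1*(-56))**2 = (-69 + 56)**2 = (-13)**2 = 169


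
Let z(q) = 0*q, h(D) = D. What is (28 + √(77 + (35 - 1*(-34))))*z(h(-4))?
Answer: 0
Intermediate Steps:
z(q) = 0
(28 + √(77 + (35 - 1*(-34))))*z(h(-4)) = (28 + √(77 + (35 - 1*(-34))))*0 = (28 + √(77 + (35 + 34)))*0 = (28 + √(77 + 69))*0 = (28 + √146)*0 = 0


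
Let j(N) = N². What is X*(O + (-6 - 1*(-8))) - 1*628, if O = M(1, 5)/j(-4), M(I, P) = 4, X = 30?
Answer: -1121/2 ≈ -560.50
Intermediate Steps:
O = ¼ (O = 4/((-4)²) = 4/16 = 4*(1/16) = ¼ ≈ 0.25000)
X*(O + (-6 - 1*(-8))) - 1*628 = 30*(¼ + (-6 - 1*(-8))) - 1*628 = 30*(¼ + (-6 + 8)) - 628 = 30*(¼ + 2) - 628 = 30*(9/4) - 628 = 135/2 - 628 = -1121/2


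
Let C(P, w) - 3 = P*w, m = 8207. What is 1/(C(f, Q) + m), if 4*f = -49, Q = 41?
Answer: 4/30831 ≈ 0.00012974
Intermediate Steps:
f = -49/4 (f = (¼)*(-49) = -49/4 ≈ -12.250)
C(P, w) = 3 + P*w
1/(C(f, Q) + m) = 1/((3 - 49/4*41) + 8207) = 1/((3 - 2009/4) + 8207) = 1/(-1997/4 + 8207) = 1/(30831/4) = 4/30831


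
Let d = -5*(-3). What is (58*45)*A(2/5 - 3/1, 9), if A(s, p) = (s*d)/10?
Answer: -10179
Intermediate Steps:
d = 15
A(s, p) = 3*s/2 (A(s, p) = (s*15)/10 = (15*s)*(1/10) = 3*s/2)
(58*45)*A(2/5 - 3/1, 9) = (58*45)*(3*(2/5 - 3/1)/2) = 2610*(3*(2*(1/5) - 3*1)/2) = 2610*(3*(2/5 - 3)/2) = 2610*((3/2)*(-13/5)) = 2610*(-39/10) = -10179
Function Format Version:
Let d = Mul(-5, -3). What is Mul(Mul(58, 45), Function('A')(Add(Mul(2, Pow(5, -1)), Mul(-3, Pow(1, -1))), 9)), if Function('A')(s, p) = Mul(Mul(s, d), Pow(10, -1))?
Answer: -10179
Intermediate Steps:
d = 15
Function('A')(s, p) = Mul(Rational(3, 2), s) (Function('A')(s, p) = Mul(Mul(s, 15), Pow(10, -1)) = Mul(Mul(15, s), Rational(1, 10)) = Mul(Rational(3, 2), s))
Mul(Mul(58, 45), Function('A')(Add(Mul(2, Pow(5, -1)), Mul(-3, Pow(1, -1))), 9)) = Mul(Mul(58, 45), Mul(Rational(3, 2), Add(Mul(2, Pow(5, -1)), Mul(-3, Pow(1, -1))))) = Mul(2610, Mul(Rational(3, 2), Add(Mul(2, Rational(1, 5)), Mul(-3, 1)))) = Mul(2610, Mul(Rational(3, 2), Add(Rational(2, 5), -3))) = Mul(2610, Mul(Rational(3, 2), Rational(-13, 5))) = Mul(2610, Rational(-39, 10)) = -10179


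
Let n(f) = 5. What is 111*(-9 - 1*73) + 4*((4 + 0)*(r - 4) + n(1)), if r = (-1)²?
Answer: -9130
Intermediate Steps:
r = 1
111*(-9 - 1*73) + 4*((4 + 0)*(r - 4) + n(1)) = 111*(-9 - 1*73) + 4*((4 + 0)*(1 - 4) + 5) = 111*(-9 - 73) + 4*(4*(-3) + 5) = 111*(-82) + 4*(-12 + 5) = -9102 + 4*(-7) = -9102 - 28 = -9130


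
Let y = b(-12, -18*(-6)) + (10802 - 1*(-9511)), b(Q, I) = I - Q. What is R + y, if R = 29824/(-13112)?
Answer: 33485959/1639 ≈ 20431.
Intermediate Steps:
y = 20433 (y = (-18*(-6) - 1*(-12)) + (10802 - 1*(-9511)) = (108 + 12) + (10802 + 9511) = 120 + 20313 = 20433)
R = -3728/1639 (R = 29824*(-1/13112) = -3728/1639 ≈ -2.2746)
R + y = -3728/1639 + 20433 = 33485959/1639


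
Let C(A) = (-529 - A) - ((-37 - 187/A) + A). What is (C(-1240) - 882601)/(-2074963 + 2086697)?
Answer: -1091960307/14550160 ≈ -75.048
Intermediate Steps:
C(A) = -492 - 2*A + 187/A (C(A) = (-529 - A) - (-37 + A - 187/A) = (-529 - A) + (37 - A + 187/A) = -492 - 2*A + 187/A)
(C(-1240) - 882601)/(-2074963 + 2086697) = ((-492 - 2*(-1240) + 187/(-1240)) - 882601)/(-2074963 + 2086697) = ((-492 + 2480 + 187*(-1/1240)) - 882601)/11734 = ((-492 + 2480 - 187/1240) - 882601)*(1/11734) = (2464933/1240 - 882601)*(1/11734) = -1091960307/1240*1/11734 = -1091960307/14550160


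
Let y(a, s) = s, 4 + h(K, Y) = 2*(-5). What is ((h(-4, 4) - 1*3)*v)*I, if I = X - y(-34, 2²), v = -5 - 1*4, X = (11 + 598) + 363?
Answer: 148104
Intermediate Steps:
h(K, Y) = -14 (h(K, Y) = -4 + 2*(-5) = -4 - 10 = -14)
X = 972 (X = 609 + 363 = 972)
v = -9 (v = -5 - 4 = -9)
I = 968 (I = 972 - 1*2² = 972 - 1*4 = 972 - 4 = 968)
((h(-4, 4) - 1*3)*v)*I = ((-14 - 1*3)*(-9))*968 = ((-14 - 3)*(-9))*968 = -17*(-9)*968 = 153*968 = 148104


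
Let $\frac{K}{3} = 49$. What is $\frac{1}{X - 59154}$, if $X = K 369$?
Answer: $- \frac{1}{4911} \approx -0.00020362$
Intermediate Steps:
$K = 147$ ($K = 3 \cdot 49 = 147$)
$X = 54243$ ($X = 147 \cdot 369 = 54243$)
$\frac{1}{X - 59154} = \frac{1}{54243 - 59154} = \frac{1}{-4911} = - \frac{1}{4911}$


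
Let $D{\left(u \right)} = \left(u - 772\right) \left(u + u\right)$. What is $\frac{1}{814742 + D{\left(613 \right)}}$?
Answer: $\frac{1}{619808} \approx 1.6134 \cdot 10^{-6}$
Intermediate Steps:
$D{\left(u \right)} = 2 u \left(-772 + u\right)$ ($D{\left(u \right)} = \left(-772 + u\right) 2 u = 2 u \left(-772 + u\right)$)
$\frac{1}{814742 + D{\left(613 \right)}} = \frac{1}{814742 + 2 \cdot 613 \left(-772 + 613\right)} = \frac{1}{814742 + 2 \cdot 613 \left(-159\right)} = \frac{1}{814742 - 194934} = \frac{1}{619808}$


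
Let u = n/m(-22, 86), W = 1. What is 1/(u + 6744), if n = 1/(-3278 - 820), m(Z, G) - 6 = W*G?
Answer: 377016/2542595903 ≈ 0.00014828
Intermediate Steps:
m(Z, G) = 6 + G (m(Z, G) = 6 + 1*G = 6 + G)
n = -1/4098 (n = 1/(-4098) = -1/4098 ≈ -0.00024402)
u = -1/377016 (u = -1/(4098*(6 + 86)) = -1/4098/92 = -1/4098*1/92 = -1/377016 ≈ -2.6524e-6)
1/(u + 6744) = 1/(-1/377016 + 6744) = 1/(2542595903/377016) = 377016/2542595903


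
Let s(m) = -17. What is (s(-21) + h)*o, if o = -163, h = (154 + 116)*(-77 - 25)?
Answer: 4491791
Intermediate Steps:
h = -27540 (h = 270*(-102) = -27540)
(s(-21) + h)*o = (-17 - 27540)*(-163) = -27557*(-163) = 4491791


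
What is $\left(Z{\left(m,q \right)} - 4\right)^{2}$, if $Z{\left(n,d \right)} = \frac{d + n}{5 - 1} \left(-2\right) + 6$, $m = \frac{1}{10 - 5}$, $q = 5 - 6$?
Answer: $\frac{144}{25} \approx 5.76$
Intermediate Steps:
$q = -1$
$m = \frac{1}{5} \approx 0.2$
$Z{\left(n,d \right)} = 6 - \frac{d}{2} - \frac{n}{2}$ ($Z{\left(n,d \right)} = \frac{d + n}{4} \left(-2\right) + 6 = \left(d + n\right) \frac{1}{4} \left(-2\right) + 6 = \left(\frac{d}{4} + \frac{n}{4}\right) \left(-2\right) + 6 = \left(- \frac{d}{2} - \frac{n}{2}\right) + 6 = 6 - \frac{d}{2} - \frac{n}{2}$)
$\left(Z{\left(m,q \right)} - 4\right)^{2} = \left(\left(6 - - \frac{1}{2} - \frac{1}{10}\right) - 4\right)^{2} = \left(\left(6 + \frac{1}{2} - \frac{1}{10}\right) - 4\right)^{2} = \left(\frac{32}{5} - 4\right)^{2} = \left(\frac{12}{5}\right)^{2} = \frac{144}{25}$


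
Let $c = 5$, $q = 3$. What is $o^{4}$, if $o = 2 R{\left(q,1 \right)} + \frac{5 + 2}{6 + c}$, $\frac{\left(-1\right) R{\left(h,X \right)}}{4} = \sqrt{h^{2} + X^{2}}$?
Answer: $\frac{6019723361}{14641} - \frac{17357536 \sqrt{10}}{1331} \approx 3.6992 \cdot 10^{5}$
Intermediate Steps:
$R{\left(h,X \right)} = - 4 \sqrt{X^{2} + h^{2}}$ ($R{\left(h,X \right)} = - 4 \sqrt{h^{2} + X^{2}} = - 4 \sqrt{X^{2} + h^{2}}$)
$o = \frac{7}{11} - 8 \sqrt{10}$ ($o = 2 \left(- 4 \sqrt{1^{2} + 3^{2}}\right) + \frac{5 + 2}{6 + 5} = 2 \left(- 4 \sqrt{1 + 9}\right) + \frac{7}{11} = 2 \left(- 4 \sqrt{10}\right) + 7 \cdot \frac{1}{11} = - 8 \sqrt{10} + \frac{7}{11} = \frac{7}{11} - 8 \sqrt{10} \approx -24.662$)
$o^{4} = \left(\frac{7}{11} - 8 \sqrt{10}\right)^{4}$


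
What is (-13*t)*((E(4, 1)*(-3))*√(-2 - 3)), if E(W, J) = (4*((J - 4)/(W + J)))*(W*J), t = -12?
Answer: 22464*I*√5/5 ≈ 10046.0*I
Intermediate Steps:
E(W, J) = 4*J*W*(-4 + J)/(J + W) (E(W, J) = (4*((-4 + J)/(J + W)))*(J*W) = (4*(-4 + J)/(J + W))*(J*W) = 4*J*W*(-4 + J)/(J + W))
(-13*t)*((E(4, 1)*(-3))*√(-2 - 3)) = (-13*(-12))*(((4*1*4*(-4 + 1)/(1 + 4))*(-3))*√(-2 - 3)) = 156*(((4*1*4*(-3)/5)*(-3))*√(-5)) = 156*(((4*1*4*(⅕)*(-3))*(-3))*(I*√5)) = 156*((-48/5*(-3))*(I*√5)) = 156*(144*(I*√5)/5) = 156*(144*I*√5/5) = 22464*I*√5/5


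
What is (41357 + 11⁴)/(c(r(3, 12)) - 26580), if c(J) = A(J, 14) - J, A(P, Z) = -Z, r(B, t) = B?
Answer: -55998/26597 ≈ -2.1054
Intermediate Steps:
c(J) = -14 - J (c(J) = -1*14 - J = -14 - J)
(41357 + 11⁴)/(c(r(3, 12)) - 26580) = (41357 + 11⁴)/((-14 - 1*3) - 26580) = (41357 + 14641)/((-14 - 3) - 26580) = 55998/(-17 - 26580) = 55998/(-26597) = 55998*(-1/26597) = -55998/26597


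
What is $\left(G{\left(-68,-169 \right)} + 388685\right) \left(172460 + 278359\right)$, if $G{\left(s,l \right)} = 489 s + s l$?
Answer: $165416761575$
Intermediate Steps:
$G{\left(s,l \right)} = 489 s + l s$
$\left(G{\left(-68,-169 \right)} + 388685\right) \left(172460 + 278359\right) = \left(- 68 \left(489 - 169\right) + 388685\right) \left(172460 + 278359\right) = \left(\left(-68\right) 320 + 388685\right) 450819 = \left(-21760 + 388685\right) 450819 = 366925 \cdot 450819 = 165416761575$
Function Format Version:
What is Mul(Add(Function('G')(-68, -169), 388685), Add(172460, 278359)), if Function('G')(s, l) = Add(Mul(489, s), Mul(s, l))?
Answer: 165416761575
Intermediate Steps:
Function('G')(s, l) = Add(Mul(489, s), Mul(l, s))
Mul(Add(Function('G')(-68, -169), 388685), Add(172460, 278359)) = Mul(Add(Mul(-68, Add(489, -169)), 388685), Add(172460, 278359)) = Mul(Add(Mul(-68, 320), 388685), 450819) = Mul(Add(-21760, 388685), 450819) = Mul(366925, 450819) = 165416761575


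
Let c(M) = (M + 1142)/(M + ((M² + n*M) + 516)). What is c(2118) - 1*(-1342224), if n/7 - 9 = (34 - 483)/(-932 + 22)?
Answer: 403881874007404/300904971 ≈ 1.3422e+6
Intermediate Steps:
n = 8639/130 (n = 63 + 7*((34 - 483)/(-932 + 22)) = 63 + 7*(-449/(-910)) = 63 + 7*(-449*(-1/910)) = 63 + 7*(449/910) = 63 + 449/130 = 8639/130 ≈ 66.454)
c(M) = (1142 + M)/(516 + M² + 8769*M/130) (c(M) = (M + 1142)/(M + ((M² + 8639*M/130) + 516)) = (1142 + M)/(M + (516 + M² + 8639*M/130)) = (1142 + M)/(516 + M² + 8769*M/130))
c(2118) - 1*(-1342224) = 130*(1142 + 2118)/(67080 + 130*2118² + 8769*2118) - 1*(-1342224) = 130*3260/(67080 + 130*4485924 + 18572742) + 1342224 = 130*3260/(67080 + 583170120 + 18572742) + 1342224 = 130*3260/601809942 + 1342224 = 130*(1/601809942)*3260 + 1342224 = 211900/300904971 + 1342224 = 403881874007404/300904971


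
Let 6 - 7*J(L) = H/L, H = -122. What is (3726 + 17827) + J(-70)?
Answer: 5280634/245 ≈ 21554.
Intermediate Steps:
J(L) = 6/7 + 122/(7*L) (J(L) = 6/7 - (-122)/(7*L) = 6/7 + 122/(7*L))
(3726 + 17827) + J(-70) = (3726 + 17827) + (2/7)*(61 + 3*(-70))/(-70) = 21553 + (2/7)*(-1/70)*(61 - 210) = 21553 + (2/7)*(-1/70)*(-149) = 21553 + 149/245 = 5280634/245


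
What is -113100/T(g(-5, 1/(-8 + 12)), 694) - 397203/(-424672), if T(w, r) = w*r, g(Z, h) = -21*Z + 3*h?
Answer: -12586317619/20777926944 ≈ -0.60575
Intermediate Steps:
T(w, r) = r*w
-113100/T(g(-5, 1/(-8 + 12)), 694) - 397203/(-424672) = -113100*1/(694*(-21*(-5) + 3/(-8 + 12))) - 397203/(-424672) = -113100*1/(694*(105 + 3/4)) - 397203*(-1/424672) = -113100*1/(694*(105 + 3*(¼))) + 397203/424672 = -113100*1/(694*(105 + ¾)) + 397203/424672 = -113100/(694*(423/4)) + 397203/424672 = -113100/146781/2 + 397203/424672 = -113100*2/146781 + 397203/424672 = -75400/48927 + 397203/424672 = -12586317619/20777926944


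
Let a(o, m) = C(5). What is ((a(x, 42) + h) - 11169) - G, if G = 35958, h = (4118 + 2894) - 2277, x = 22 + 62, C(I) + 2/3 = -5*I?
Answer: -127253/3 ≈ -42418.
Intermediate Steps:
C(I) = -⅔ - 5*I
x = 84
a(o, m) = -77/3 (a(o, m) = -⅔ - 5*5 = -⅔ - 25 = -77/3)
h = 4735 (h = 7012 - 2277 = 4735)
((a(x, 42) + h) - 11169) - G = ((-77/3 + 4735) - 11169) - 1*35958 = (14128/3 - 11169) - 35958 = -19379/3 - 35958 = -127253/3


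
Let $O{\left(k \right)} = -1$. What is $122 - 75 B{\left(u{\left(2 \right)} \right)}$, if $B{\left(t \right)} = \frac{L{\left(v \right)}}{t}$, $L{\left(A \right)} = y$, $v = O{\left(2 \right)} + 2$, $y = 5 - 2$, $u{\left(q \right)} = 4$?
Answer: $\frac{263}{4} \approx 65.75$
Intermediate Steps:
$y = 3$ ($y = 5 - 2 = 3$)
$v = 1$ ($v = -1 + 2 = 1$)
$L{\left(A \right)} = 3$
$B{\left(t \right)} = \frac{3}{t}$
$122 - 75 B{\left(u{\left(2 \right)} \right)} = 122 - 75 \cdot \frac{3}{4} = 122 - 75 \cdot 3 \cdot \frac{1}{4} = 122 - \frac{225}{4} = \frac{263}{4}$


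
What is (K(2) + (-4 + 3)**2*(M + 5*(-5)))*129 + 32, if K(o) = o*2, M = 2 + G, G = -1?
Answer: -2548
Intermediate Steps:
M = 1 (M = 2 - 1 = 1)
K(o) = 2*o
(K(2) + (-4 + 3)**2*(M + 5*(-5)))*129 + 32 = (2*2 + (-4 + 3)**2*(1 + 5*(-5)))*129 + 32 = (4 + (-1)**2*(1 - 25))*129 + 32 = (4 + 1*(-24))*129 + 32 = (4 - 24)*129 + 32 = -20*129 + 32 = -2580 + 32 = -2548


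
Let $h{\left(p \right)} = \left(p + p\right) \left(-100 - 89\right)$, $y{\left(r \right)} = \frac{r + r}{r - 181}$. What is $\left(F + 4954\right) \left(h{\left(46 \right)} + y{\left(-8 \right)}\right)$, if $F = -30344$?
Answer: $\frac{83439563240}{189} \approx 4.4148 \cdot 10^{8}$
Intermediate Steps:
$y{\left(r \right)} = \frac{2 r}{-181 + r}$
$h{\left(p \right)} = - 378 p$ ($h{\left(p \right)} = 2 p \left(-189\right) = - 378 p$)
$\left(F + 4954\right) \left(h{\left(46 \right)} + y{\left(-8 \right)}\right) = \left(-30344 + 4954\right) \left(\left(-378\right) 46 + 2 \left(-8\right) \frac{1}{-181 - 8}\right) = - 25390 \left(-17388 + 2 \left(-8\right) \frac{1}{-189}\right) = - 25390 \left(-17388 + 2 \left(-8\right) \left(- \frac{1}{189}\right)\right) = - 25390 \left(-17388 + \frac{16}{189}\right) = \left(-25390\right) \left(- \frac{3286316}{189}\right) = \frac{83439563240}{189}$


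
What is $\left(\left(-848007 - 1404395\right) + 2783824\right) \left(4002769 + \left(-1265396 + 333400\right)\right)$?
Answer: $1631876329206$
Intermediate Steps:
$\left(\left(-848007 - 1404395\right) + 2783824\right) \left(4002769 + \left(-1265396 + 333400\right)\right) = \left(\left(-848007 - 1404395\right) + 2783824\right) \left(4002769 - 931996\right) = \left(-2252402 + 2783824\right) 3070773 = 531422 \cdot 3070773 = 1631876329206$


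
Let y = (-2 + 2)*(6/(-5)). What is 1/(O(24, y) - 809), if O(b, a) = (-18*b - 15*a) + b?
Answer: -1/1217 ≈ -0.00082169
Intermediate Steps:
y = 0 (y = 0*(6*(-⅕)) = 0*(-6/5) = 0)
O(b, a) = -17*b - 15*a
1/(O(24, y) - 809) = 1/((-17*24 - 15*0) - 809) = 1/((-408 + 0) - 809) = 1/(-408 - 809) = 1/(-1217) = -1/1217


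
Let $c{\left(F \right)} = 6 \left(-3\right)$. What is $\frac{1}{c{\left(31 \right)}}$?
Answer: $- \frac{1}{18} \approx -0.055556$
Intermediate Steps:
$c{\left(F \right)} = -18$
$\frac{1}{c{\left(31 \right)}} = \frac{1}{-18} = - \frac{1}{18}$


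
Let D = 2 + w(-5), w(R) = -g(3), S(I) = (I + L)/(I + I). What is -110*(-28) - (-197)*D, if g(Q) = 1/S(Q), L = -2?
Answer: 2292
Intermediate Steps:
S(I) = (-2 + I)/(2*I) (S(I) = (I - 2)/(I + I) = (-2 + I)/((2*I)) = (-2 + I)*(1/(2*I)) = (-2 + I)/(2*I))
g(Q) = 2*Q/(-2 + Q) (g(Q) = 1/((-2 + Q)/(2*Q)) = 2*Q/(-2 + Q))
w(R) = -6 (w(R) = -2*3/(-2 + 3) = -2*3/1 = -2*3 = -1*6 = -6)
D = -4 (D = 2 - 6 = -4)
-110*(-28) - (-197)*D = -110*(-28) - (-197)*(-4) = 3080 - 1*788 = 3080 - 788 = 2292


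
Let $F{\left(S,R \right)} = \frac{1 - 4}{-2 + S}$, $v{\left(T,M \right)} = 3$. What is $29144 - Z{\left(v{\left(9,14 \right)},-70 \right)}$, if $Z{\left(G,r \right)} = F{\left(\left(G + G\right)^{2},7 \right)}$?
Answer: $\frac{990899}{34} \approx 29144.0$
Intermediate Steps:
$F{\left(S,R \right)} = - \frac{3}{-2 + S}$
$Z{\left(G,r \right)} = - \frac{3}{-2 + 4 G^{2}}$ ($Z{\left(G,r \right)} = - \frac{3}{-2 + \left(G + G\right)^{2}} = - \frac{3}{-2 + \left(2 G\right)^{2}} = - \frac{3}{-2 + 4 G^{2}}$)
$29144 - Z{\left(v{\left(9,14 \right)},-70 \right)} = 29144 - - \frac{3}{-2 + 4 \cdot 3^{2}} = 29144 - - \frac{3}{-2 + 4 \cdot 9} = 29144 - - \frac{3}{-2 + 36} = 29144 - - \frac{3}{34} = 29144 + \frac{3}{34} = \frac{990899}{34}$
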